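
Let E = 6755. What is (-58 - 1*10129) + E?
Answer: -3432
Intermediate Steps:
(-58 - 1*10129) + E = (-58 - 1*10129) + 6755 = (-58 - 10129) + 6755 = -10187 + 6755 = -3432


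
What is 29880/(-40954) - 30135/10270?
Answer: -154101639/42059758 ≈ -3.6639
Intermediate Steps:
29880/(-40954) - 30135/10270 = 29880*(-1/40954) - 30135*1/10270 = -14940/20477 - 6027/2054 = -154101639/42059758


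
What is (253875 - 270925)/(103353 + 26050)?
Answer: -17050/129403 ≈ -0.13176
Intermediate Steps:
(253875 - 270925)/(103353 + 26050) = -17050/129403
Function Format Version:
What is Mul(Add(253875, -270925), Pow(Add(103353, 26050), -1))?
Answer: Rational(-17050, 129403) ≈ -0.13176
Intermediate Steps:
Mul(Add(253875, -270925), Pow(Add(103353, 26050), -1)) = Mul(-17050, Pow(129403, -1)) = Mul(-17050, Rational(1, 129403)) = Rational(-17050, 129403)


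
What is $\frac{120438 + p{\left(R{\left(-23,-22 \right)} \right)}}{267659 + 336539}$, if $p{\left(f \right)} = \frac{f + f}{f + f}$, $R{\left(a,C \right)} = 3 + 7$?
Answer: $\frac{120439}{604198} \approx 0.19934$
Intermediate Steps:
$R{\left(a,C \right)} = 10$
$p{\left(f \right)} = 1$ ($p{\left(f \right)} = \frac{2 f}{2 f} = 2 f \frac{1}{2 f} = 1$)
$\frac{120438 + p{\left(R{\left(-23,-22 \right)} \right)}}{267659 + 336539} = \frac{120438 + 1}{267659 + 336539} = \frac{120439}{604198}$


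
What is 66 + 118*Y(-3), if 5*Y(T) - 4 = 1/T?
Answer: 2288/15 ≈ 152.53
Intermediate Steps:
Y(T) = ⅘ + 1/(5*T)
66 + 118*Y(-3) = 66 + 118*((⅕)*(1 + 4*(-3))/(-3)) = 66 + 118*((⅕)*(-⅓)*(1 - 12)) = 66 + 118*((⅕)*(-⅓)*(-11)) = 66 + 118*(11/15) = 66 + 1298/15 = 2288/15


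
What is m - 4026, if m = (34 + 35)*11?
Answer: -3267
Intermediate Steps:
m = 759 (m = 69*11 = 759)
m - 4026 = 759 - 4026 = -3267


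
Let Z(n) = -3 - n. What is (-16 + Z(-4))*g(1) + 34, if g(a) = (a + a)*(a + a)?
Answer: -26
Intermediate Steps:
g(a) = 4*a² (g(a) = (2*a)*(2*a) = 4*a²)
(-16 + Z(-4))*g(1) + 34 = (-16 + (-3 - 1*(-4)))*(4*1²) + 34 = (-16 + (-3 + 4))*(4*1) + 34 = (-16 + 1)*4 + 34 = -15*4 + 34 = -60 + 34 = -26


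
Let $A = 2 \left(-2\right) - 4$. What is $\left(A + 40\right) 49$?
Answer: $1568$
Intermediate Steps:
$A = -8$ ($A = -4 - 4 = -8$)
$\left(A + 40\right) 49 = \left(-8 + 40\right) 49 = 32 \cdot 49 = 1568$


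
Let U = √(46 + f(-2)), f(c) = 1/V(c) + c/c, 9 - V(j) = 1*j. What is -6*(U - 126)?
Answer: 756 - 6*√5698/11 ≈ 714.83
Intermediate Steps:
V(j) = 9 - j
f(c) = 1 + 1/(9 - c) (f(c) = 1/(9 - c) + c/c = 1/(9 - c) + 1 = 1 + 1/(9 - c))
U = √5698/11 (U = √(46 + (-10 - 2)/(-9 - 2)) = √(46 - 12/(-11)) = √(46 - 1/11*(-12)) = √(46 + 12/11) = √(518/11) = √5698/11 ≈ 6.8623)
-6*(U - 126) = -6*(√5698/11 - 126) = -6*(-126 + √5698/11) = 756 - 6*√5698/11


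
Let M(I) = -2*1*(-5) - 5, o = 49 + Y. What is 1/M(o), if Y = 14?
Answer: ⅕ ≈ 0.20000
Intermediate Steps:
o = 63 (o = 49 + 14 = 63)
M(I) = 5 (M(I) = -2*(-5) - 5 = 10 - 5 = 5)
1/M(o) = 1/5 = ⅕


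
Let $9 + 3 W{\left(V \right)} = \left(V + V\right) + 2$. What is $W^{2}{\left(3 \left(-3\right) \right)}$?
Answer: $\frac{625}{9} \approx 69.444$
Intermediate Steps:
$W{\left(V \right)} = - \frac{7}{3} + \frac{2 V}{3}$ ($W{\left(V \right)} = -3 + \frac{\left(V + V\right) + 2}{3} = -3 + \frac{2 V + 2}{3} = -3 + \frac{2 + 2 V}{3} = -3 + \left(\frac{2}{3} + \frac{2 V}{3}\right) = - \frac{7}{3} + \frac{2 V}{3}$)
$W^{2}{\left(3 \left(-3\right) \right)} = \left(- \frac{7}{3} + \frac{2 \cdot 3 \left(-3\right)}{3}\right)^{2} = \left(- \frac{7}{3} + \frac{2}{3} \left(-9\right)\right)^{2} = \left(- \frac{7}{3} - 6\right)^{2} = \left(- \frac{25}{3}\right)^{2} = \frac{625}{9}$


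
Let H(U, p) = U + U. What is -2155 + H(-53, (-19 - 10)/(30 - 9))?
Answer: -2261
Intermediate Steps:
H(U, p) = 2*U
-2155 + H(-53, (-19 - 10)/(30 - 9)) = -2155 + 2*(-53) = -2155 - 106 = -2261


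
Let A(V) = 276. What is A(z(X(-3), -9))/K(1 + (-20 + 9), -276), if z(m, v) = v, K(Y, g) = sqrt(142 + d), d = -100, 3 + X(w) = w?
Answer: 46*sqrt(42)/7 ≈ 42.588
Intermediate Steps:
X(w) = -3 + w
K(Y, g) = sqrt(42) (K(Y, g) = sqrt(142 - 100) = sqrt(42))
A(z(X(-3), -9))/K(1 + (-20 + 9), -276) = 276/(sqrt(42)) = 276*(sqrt(42)/42) = 46*sqrt(42)/7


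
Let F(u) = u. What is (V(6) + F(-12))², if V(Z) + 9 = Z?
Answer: 225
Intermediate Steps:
V(Z) = -9 + Z
(V(6) + F(-12))² = ((-9 + 6) - 12)² = (-3 - 12)² = (-15)² = 225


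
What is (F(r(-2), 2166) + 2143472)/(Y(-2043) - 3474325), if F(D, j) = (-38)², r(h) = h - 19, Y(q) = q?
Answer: -536229/869092 ≈ -0.61700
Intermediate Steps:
r(h) = -19 + h
F(D, j) = 1444
(F(r(-2), 2166) + 2143472)/(Y(-2043) - 3474325) = (1444 + 2143472)/(-2043 - 3474325) = 2144916/(-3476368) = 2144916*(-1/3476368) = -536229/869092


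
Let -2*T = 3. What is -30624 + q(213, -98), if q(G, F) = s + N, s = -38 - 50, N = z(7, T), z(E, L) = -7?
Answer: -30719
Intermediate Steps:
T = -3/2 (T = -½*3 = -3/2 ≈ -1.5000)
N = -7
s = -88
q(G, F) = -95 (q(G, F) = -88 - 7 = -95)
-30624 + q(213, -98) = -30624 - 95 = -30719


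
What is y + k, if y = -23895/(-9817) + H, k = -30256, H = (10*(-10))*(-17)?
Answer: -280310357/9817 ≈ -28554.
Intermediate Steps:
H = 1700 (H = -100*(-17) = 1700)
y = 16712795/9817 (y = -23895/(-9817) + 1700 = -23895*(-1/9817) + 1700 = 23895/9817 + 1700 = 16712795/9817 ≈ 1702.4)
y + k = 16712795/9817 - 30256 = -280310357/9817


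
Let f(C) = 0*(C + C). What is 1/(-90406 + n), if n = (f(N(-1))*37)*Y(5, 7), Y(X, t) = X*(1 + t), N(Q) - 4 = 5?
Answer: -1/90406 ≈ -1.1061e-5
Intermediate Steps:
N(Q) = 9 (N(Q) = 4 + 5 = 9)
f(C) = 0 (f(C) = 0*(2*C) = 0)
n = 0 (n = (0*37)*(5*(1 + 7)) = 0*(5*8) = 0*40 = 0)
1/(-90406 + n) = 1/(-90406 + 0) = 1/(-90406) = -1/90406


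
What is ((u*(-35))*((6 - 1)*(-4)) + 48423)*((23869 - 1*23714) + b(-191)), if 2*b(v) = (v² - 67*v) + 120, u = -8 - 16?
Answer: 785958042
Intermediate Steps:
u = -24
b(v) = 60 + v²/2 - 67*v/2 (b(v) = ((v² - 67*v) + 120)/2 = (120 + v² - 67*v)/2 = 60 + v²/2 - 67*v/2)
((u*(-35))*((6 - 1)*(-4)) + 48423)*((23869 - 1*23714) + b(-191)) = ((-24*(-35))*((6 - 1)*(-4)) + 48423)*((23869 - 1*23714) + (60 + (½)*(-191)² - 67/2*(-191))) = (840*(5*(-4)) + 48423)*((23869 - 23714) + (60 + (½)*36481 + 12797/2)) = (840*(-20) + 48423)*(155 + (60 + 36481/2 + 12797/2)) = (-16800 + 48423)*(155 + 24699) = 31623*24854 = 785958042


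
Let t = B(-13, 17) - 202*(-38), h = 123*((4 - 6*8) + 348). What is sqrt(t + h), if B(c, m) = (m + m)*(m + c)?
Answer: 2*sqrt(11301) ≈ 212.61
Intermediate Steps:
B(c, m) = 2*m*(c + m) (B(c, m) = (2*m)*(c + m) = 2*m*(c + m))
h = 37392 (h = 123*((4 - 48) + 348) = 123*(-44 + 348) = 123*304 = 37392)
t = 7812 (t = 2*17*(-13 + 17) - 202*(-38) = 2*17*4 + 7676 = 136 + 7676 = 7812)
sqrt(t + h) = sqrt(7812 + 37392) = sqrt(45204) = 2*sqrt(11301)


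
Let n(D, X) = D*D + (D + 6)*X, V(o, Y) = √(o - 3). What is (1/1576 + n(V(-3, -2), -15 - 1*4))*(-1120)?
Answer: 26476660/197 + 21280*I*√6 ≈ 1.344e+5 + 52125.0*I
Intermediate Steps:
V(o, Y) = √(-3 + o)
n(D, X) = D² + X*(6 + D) (n(D, X) = D² + (6 + D)*X = D² + X*(6 + D))
(1/1576 + n(V(-3, -2), -15 - 1*4))*(-1120) = (1/1576 + ((√(-3 - 3))² + 6*(-15 - 1*4) + √(-3 - 3)*(-15 - 1*4)))*(-1120) = (1/1576 + ((√(-6))² + 6*(-15 - 4) + √(-6)*(-15 - 4)))*(-1120) = (1/1576 + ((I*√6)² + 6*(-19) + (I*√6)*(-19)))*(-1120) = (1/1576 + (-6 - 114 - 19*I*√6))*(-1120) = (1/1576 + (-120 - 19*I*√6))*(-1120) = (-189119/1576 - 19*I*√6)*(-1120) = 26476660/197 + 21280*I*√6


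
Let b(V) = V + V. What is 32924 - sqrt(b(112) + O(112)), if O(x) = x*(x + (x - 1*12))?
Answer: 32924 - 4*sqrt(1498) ≈ 32769.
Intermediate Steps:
O(x) = x*(-12 + 2*x) (O(x) = x*(x + (x - 12)) = x*(x + (-12 + x)) = x*(-12 + 2*x))
b(V) = 2*V
32924 - sqrt(b(112) + O(112)) = 32924 - sqrt(2*112 + 2*112*(-6 + 112)) = 32924 - sqrt(224 + 2*112*106) = 32924 - sqrt(224 + 23744) = 32924 - sqrt(23968) = 32924 - 4*sqrt(1498)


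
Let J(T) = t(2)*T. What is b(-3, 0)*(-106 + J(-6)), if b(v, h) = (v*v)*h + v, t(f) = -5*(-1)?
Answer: 408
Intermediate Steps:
t(f) = 5
b(v, h) = v + h*v² (b(v, h) = v²*h + v = h*v² + v = v + h*v²)
J(T) = 5*T
b(-3, 0)*(-106 + J(-6)) = (-3*(1 + 0*(-3)))*(-106 + 5*(-6)) = (-3*(1 + 0))*(-106 - 30) = -3*1*(-136) = -3*(-136) = 408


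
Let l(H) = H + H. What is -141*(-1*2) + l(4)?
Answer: 290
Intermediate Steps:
l(H) = 2*H
-141*(-1*2) + l(4) = -141*(-1*2) + 2*4 = -(-282) + 8 = -141*(-2) + 8 = 282 + 8 = 290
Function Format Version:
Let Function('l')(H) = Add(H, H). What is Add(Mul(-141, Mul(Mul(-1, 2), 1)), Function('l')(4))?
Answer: 290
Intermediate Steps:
Function('l')(H) = Mul(2, H)
Add(Mul(-141, Mul(Mul(-1, 2), 1)), Function('l')(4)) = Add(Mul(-141, Mul(Mul(-1, 2), 1)), Mul(2, 4)) = Add(Mul(-141, Mul(-2, 1)), 8) = Add(Mul(-141, -2), 8) = Add(282, 8) = 290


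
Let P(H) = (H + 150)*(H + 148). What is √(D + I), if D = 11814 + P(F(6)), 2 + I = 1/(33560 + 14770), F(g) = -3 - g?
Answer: √8152162798470/16110 ≈ 177.23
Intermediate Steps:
I = -96659/48330 (I = -2 + 1/(33560 + 14770) = -2 + 1/48330 = -96659/48330 ≈ -2.0000)
P(H) = (148 + H)*(150 + H) (P(H) = (150 + H)*(148 + H) = (148 + H)*(150 + H))
D = 31413 (D = 11814 + (22200 + (-3 - 1*6)² + 298*(-3 - 1*6)) = 11814 + (22200 + (-3 - 6)² + 298*(-3 - 6)) = 11814 + (22200 + (-9)² + 298*(-9)) = 11814 + (22200 + 81 - 2682) = 11814 + 19599 = 31413)
√(D + I) = √(31413 - 96659/48330) = √(1518093631/48330) = √8152162798470/16110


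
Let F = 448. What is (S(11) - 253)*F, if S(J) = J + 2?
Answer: -107520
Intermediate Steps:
S(J) = 2 + J
(S(11) - 253)*F = ((2 + 11) - 253)*448 = (13 - 253)*448 = -240*448 = -107520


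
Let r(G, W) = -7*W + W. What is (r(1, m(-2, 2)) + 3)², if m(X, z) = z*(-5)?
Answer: 3969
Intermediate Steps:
m(X, z) = -5*z
r(G, W) = -6*W
(r(1, m(-2, 2)) + 3)² = (-(-30)*2 + 3)² = (-6*(-10) + 3)² = (60 + 3)² = 63² = 3969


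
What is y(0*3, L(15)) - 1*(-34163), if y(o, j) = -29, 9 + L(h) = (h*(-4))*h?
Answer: 34134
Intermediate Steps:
L(h) = -9 - 4*h² (L(h) = -9 + (h*(-4))*h = -9 + (-4*h)*h = -9 - 4*h²)
y(0*3, L(15)) - 1*(-34163) = -29 - 1*(-34163) = -29 + 34163 = 34134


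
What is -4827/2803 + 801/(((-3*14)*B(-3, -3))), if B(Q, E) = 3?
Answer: -317045/39242 ≈ -8.0792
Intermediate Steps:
-4827/2803 + 801/(((-3*14)*B(-3, -3))) = -4827/2803 + 801/((-3*14*3)) = -4827*1/2803 + 801/((-42*3)) = -4827/2803 + 801/(-126) = -4827/2803 + 801*(-1/126) = -4827/2803 - 89/14 = -317045/39242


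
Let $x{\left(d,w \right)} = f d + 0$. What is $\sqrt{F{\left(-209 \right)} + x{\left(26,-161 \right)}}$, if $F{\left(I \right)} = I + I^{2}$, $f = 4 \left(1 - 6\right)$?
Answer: $2 \sqrt{10738} \approx 207.25$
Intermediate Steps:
$f = -20$ ($f = 4 \left(-5\right) = -20$)
$x{\left(d,w \right)} = - 20 d$ ($x{\left(d,w \right)} = - 20 d + 0 = - 20 d$)
$\sqrt{F{\left(-209 \right)} + x{\left(26,-161 \right)}} = \sqrt{- 209 \left(1 - 209\right) - 520} = \sqrt{\left(-209\right) \left(-208\right) - 520} = \sqrt{43472 - 520} = \sqrt{42952} = 2 \sqrt{10738}$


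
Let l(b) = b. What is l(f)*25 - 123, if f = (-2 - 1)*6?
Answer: -573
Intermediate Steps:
f = -18 (f = -3*6 = -18)
l(f)*25 - 123 = -18*25 - 123 = -450 - 123 = -573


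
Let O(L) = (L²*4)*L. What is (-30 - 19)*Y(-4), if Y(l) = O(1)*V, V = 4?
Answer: -784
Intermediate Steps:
O(L) = 4*L³ (O(L) = (4*L²)*L = 4*L³)
Y(l) = 16 (Y(l) = (4*1³)*4 = (4*1)*4 = 4*4 = 16)
(-30 - 19)*Y(-4) = (-30 - 19)*16 = -49*16 = -784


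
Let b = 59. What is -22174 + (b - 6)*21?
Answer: -21061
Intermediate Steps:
-22174 + (b - 6)*21 = -22174 + (59 - 6)*21 = -22174 + 53*21 = -22174 + 1113 = -21061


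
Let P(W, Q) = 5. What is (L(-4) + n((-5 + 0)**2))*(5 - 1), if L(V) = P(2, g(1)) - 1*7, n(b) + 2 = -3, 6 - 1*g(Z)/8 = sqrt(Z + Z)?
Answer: -28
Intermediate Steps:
g(Z) = 48 - 8*sqrt(2)*sqrt(Z) (g(Z) = 48 - 8*sqrt(Z + Z) = 48 - 8*sqrt(2)*sqrt(Z))
n(b) = -5 (n(b) = -2 - 3 = -5)
L(V) = -2 (L(V) = 5 - 1*7 = 5 - 7 = -2)
(L(-4) + n((-5 + 0)**2))*(5 - 1) = (-2 - 5)*(5 - 1) = -7*4 = -28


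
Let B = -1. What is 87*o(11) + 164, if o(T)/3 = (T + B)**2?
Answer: 26264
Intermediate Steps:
o(T) = 3*(-1 + T)**2 (o(T) = 3*(T - 1)**2 = 3*(-1 + T)**2)
87*o(11) + 164 = 87*(3*(-1 + 11)**2) + 164 = 87*(3*10**2) + 164 = 87*(3*100) + 164 = 87*300 + 164 = 26100 + 164 = 26264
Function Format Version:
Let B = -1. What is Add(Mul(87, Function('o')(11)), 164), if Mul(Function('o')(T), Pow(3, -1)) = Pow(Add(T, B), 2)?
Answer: 26264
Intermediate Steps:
Function('o')(T) = Mul(3, Pow(Add(-1, T), 2)) (Function('o')(T) = Mul(3, Pow(Add(T, -1), 2)) = Mul(3, Pow(Add(-1, T), 2)))
Add(Mul(87, Function('o')(11)), 164) = Add(Mul(87, Mul(3, Pow(Add(-1, 11), 2))), 164) = Add(Mul(87, Mul(3, Pow(10, 2))), 164) = Add(Mul(87, Mul(3, 100)), 164) = Add(Mul(87, 300), 164) = Add(26100, 164) = 26264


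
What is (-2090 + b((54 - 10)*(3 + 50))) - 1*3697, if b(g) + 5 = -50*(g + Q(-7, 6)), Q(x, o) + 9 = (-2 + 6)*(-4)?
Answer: -121142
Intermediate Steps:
Q(x, o) = -25 (Q(x, o) = -9 + (-2 + 6)*(-4) = -9 + 4*(-4) = -9 - 16 = -25)
b(g) = 1245 - 50*g (b(g) = -5 - 50*(g - 25) = -5 - 50*(-25 + g) = -5 + (1250 - 50*g) = 1245 - 50*g)
(-2090 + b((54 - 10)*(3 + 50))) - 1*3697 = (-2090 + (1245 - 50*(54 - 10)*(3 + 50))) - 1*3697 = (-2090 + (1245 - 2200*53)) - 3697 = (-2090 + (1245 - 50*2332)) - 3697 = (-2090 + (1245 - 116600)) - 3697 = (-2090 - 115355) - 3697 = -117445 - 3697 = -121142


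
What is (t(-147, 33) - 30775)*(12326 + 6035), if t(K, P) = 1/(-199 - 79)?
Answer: -157086635811/278 ≈ -5.6506e+8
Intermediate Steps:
t(K, P) = -1/278 (t(K, P) = 1/(-278) = -1/278)
(t(-147, 33) - 30775)*(12326 + 6035) = (-1/278 - 30775)*(12326 + 6035) = -8555451/278*18361 = -157086635811/278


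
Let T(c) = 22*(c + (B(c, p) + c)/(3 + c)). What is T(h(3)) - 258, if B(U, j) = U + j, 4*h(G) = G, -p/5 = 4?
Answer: -10501/30 ≈ -350.03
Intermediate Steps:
p = -20 (p = -5*4 = -20)
h(G) = G/4
T(c) = 22*c + 22*(-20 + 2*c)/(3 + c) (T(c) = 22*(c + ((c - 20) + c)/(3 + c)) = 22*(c + ((-20 + c) + c)/(3 + c)) = 22*(c + (-20 + 2*c)/(3 + c)) = 22*c + 22*(-20 + 2*c)/(3 + c))
T(h(3)) - 258 = 22*(-20 + ((¼)*3)² + 5*((¼)*3))/(3 + (¼)*3) - 258 = 22*(-20 + (¾)² + 5*(¾))/(3 + ¾) - 258 = 22*(-20 + 9/16 + 15/4)/(15/4) - 258 = 22*(4/15)*(-251/16) - 258 = -2761/30 - 258 = -10501/30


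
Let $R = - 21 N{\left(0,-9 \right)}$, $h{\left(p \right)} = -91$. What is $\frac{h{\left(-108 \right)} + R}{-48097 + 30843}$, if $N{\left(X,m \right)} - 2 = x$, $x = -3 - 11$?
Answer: $- \frac{161}{17254} \approx -0.0093312$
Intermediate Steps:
$x = -14$
$N{\left(X,m \right)} = -12$ ($N{\left(X,m \right)} = 2 - 14 = -12$)
$R = 252$ ($R = \left(-21\right) \left(-12\right) = 252$)
$\frac{h{\left(-108 \right)} + R}{-48097 + 30843} = \frac{-91 + 252}{-48097 + 30843} = \frac{161}{-17254} = 161 \left(- \frac{1}{17254}\right) = - \frac{161}{17254}$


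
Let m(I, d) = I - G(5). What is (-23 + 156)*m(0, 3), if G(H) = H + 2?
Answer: -931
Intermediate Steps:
G(H) = 2 + H
m(I, d) = -7 + I (m(I, d) = I - (2 + 5) = I - 1*7 = I - 7 = -7 + I)
(-23 + 156)*m(0, 3) = (-23 + 156)*(-7 + 0) = 133*(-7) = -931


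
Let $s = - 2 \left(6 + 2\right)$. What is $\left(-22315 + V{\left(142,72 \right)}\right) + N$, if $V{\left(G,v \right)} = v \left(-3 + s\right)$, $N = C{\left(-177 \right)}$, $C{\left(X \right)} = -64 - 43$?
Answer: $-23790$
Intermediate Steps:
$C{\left(X \right)} = -107$ ($C{\left(X \right)} = -64 - 43 = -107$)
$N = -107$
$s = -16$ ($s = \left(-2\right) 8 = -16$)
$V{\left(G,v \right)} = - 19 v$ ($V{\left(G,v \right)} = v \left(-3 - 16\right) = v \left(-19\right) = - 19 v$)
$\left(-22315 + V{\left(142,72 \right)}\right) + N = \left(-22315 - 1368\right) - 107 = -23683 - 107 = -23790$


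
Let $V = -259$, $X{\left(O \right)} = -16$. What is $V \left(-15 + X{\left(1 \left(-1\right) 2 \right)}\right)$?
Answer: $8029$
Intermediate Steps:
$V \left(-15 + X{\left(1 \left(-1\right) 2 \right)}\right) = - 259 \left(-15 - 16\right) = \left(-259\right) \left(-31\right) = 8029$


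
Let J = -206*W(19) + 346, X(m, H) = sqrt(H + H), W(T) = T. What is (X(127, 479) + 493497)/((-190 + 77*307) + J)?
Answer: 54833/2209 + sqrt(958)/19881 ≈ 24.824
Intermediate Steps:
X(m, H) = sqrt(2)*sqrt(H) (X(m, H) = sqrt(2*H) = sqrt(2)*sqrt(H))
J = -3568 (J = -206*19 + 346 = -3914 + 346 = -3568)
(X(127, 479) + 493497)/((-190 + 77*307) + J) = (sqrt(2)*sqrt(479) + 493497)/((-190 + 77*307) - 3568) = (sqrt(958) + 493497)/((-190 + 23639) - 3568) = (493497 + sqrt(958))/(23449 - 3568) = (493497 + sqrt(958))/19881 = (493497 + sqrt(958))*(1/19881) = 54833/2209 + sqrt(958)/19881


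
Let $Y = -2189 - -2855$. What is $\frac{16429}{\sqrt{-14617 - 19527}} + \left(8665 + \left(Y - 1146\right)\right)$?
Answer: $8185 - \frac{16429 i \sqrt{2134}}{8536} \approx 8185.0 - 88.911 i$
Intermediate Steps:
$Y = 666$ ($Y = -2189 + 2855 = 666$)
$\frac{16429}{\sqrt{-14617 - 19527}} + \left(8665 + \left(Y - 1146\right)\right) = \frac{16429}{\sqrt{-14617 - 19527}} + \left(8665 + \left(666 - 1146\right)\right) = \frac{16429}{\sqrt{-34144}} + \left(8665 + \left(666 - 1146\right)\right) = \frac{16429}{4 i \sqrt{2134}} + \left(8665 - 480\right) = 16429 \left(- \frac{i \sqrt{2134}}{8536}\right) + 8185 = - \frac{16429 i \sqrt{2134}}{8536} + 8185 = 8185 - \frac{16429 i \sqrt{2134}}{8536}$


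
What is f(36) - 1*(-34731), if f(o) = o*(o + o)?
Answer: 37323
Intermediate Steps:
f(o) = 2*o**2 (f(o) = o*(2*o) = 2*o**2)
f(36) - 1*(-34731) = 2*36**2 - 1*(-34731) = 2*1296 + 34731 = 2592 + 34731 = 37323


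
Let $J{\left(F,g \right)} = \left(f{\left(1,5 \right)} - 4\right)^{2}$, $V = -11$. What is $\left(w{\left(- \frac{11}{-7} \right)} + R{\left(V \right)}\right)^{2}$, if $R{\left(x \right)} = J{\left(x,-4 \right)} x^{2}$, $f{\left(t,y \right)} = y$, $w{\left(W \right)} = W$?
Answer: $\frac{736164}{49} \approx 15024.0$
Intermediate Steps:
$J{\left(F,g \right)} = 1$ ($J{\left(F,g \right)} = \left(5 - 4\right)^{2} = 1^{2} = 1$)
$R{\left(x \right)} = x^{2}$ ($R{\left(x \right)} = 1 x^{2} = x^{2}$)
$\left(w{\left(- \frac{11}{-7} \right)} + R{\left(V \right)}\right)^{2} = \left(- \frac{11}{-7} + \left(-11\right)^{2}\right)^{2} = \left(\left(-11\right) \left(- \frac{1}{7}\right) + 121\right)^{2} = \left(\frac{11}{7} + 121\right)^{2} = \left(\frac{858}{7}\right)^{2} = \frac{736164}{49}$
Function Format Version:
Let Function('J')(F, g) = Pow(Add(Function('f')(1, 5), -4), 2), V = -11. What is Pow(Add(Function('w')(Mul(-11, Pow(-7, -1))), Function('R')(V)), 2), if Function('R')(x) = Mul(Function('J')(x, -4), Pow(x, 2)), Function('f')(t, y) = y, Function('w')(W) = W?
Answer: Rational(736164, 49) ≈ 15024.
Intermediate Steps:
Function('J')(F, g) = 1 (Function('J')(F, g) = Pow(Add(5, -4), 2) = Pow(1, 2) = 1)
Function('R')(x) = Pow(x, 2) (Function('R')(x) = Mul(1, Pow(x, 2)) = Pow(x, 2))
Pow(Add(Function('w')(Mul(-11, Pow(-7, -1))), Function('R')(V)), 2) = Pow(Add(Mul(-11, Pow(-7, -1)), Pow(-11, 2)), 2) = Pow(Add(Mul(-11, Rational(-1, 7)), 121), 2) = Pow(Add(Rational(11, 7), 121), 2) = Pow(Rational(858, 7), 2) = Rational(736164, 49)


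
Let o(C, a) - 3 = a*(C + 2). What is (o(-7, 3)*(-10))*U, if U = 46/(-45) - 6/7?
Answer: -4736/21 ≈ -225.52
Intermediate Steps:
o(C, a) = 3 + a*(2 + C) (o(C, a) = 3 + a*(C + 2) = 3 + a*(2 + C))
U = -592/315 (U = 46*(-1/45) - 6*⅐ = -46/45 - 6/7 = -592/315 ≈ -1.8794)
(o(-7, 3)*(-10))*U = ((3 + 2*3 - 7*3)*(-10))*(-592/315) = ((3 + 6 - 21)*(-10))*(-592/315) = -12*(-10)*(-592/315) = 120*(-592/315) = -4736/21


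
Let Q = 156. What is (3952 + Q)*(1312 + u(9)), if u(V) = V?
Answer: 5426668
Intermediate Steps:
(3952 + Q)*(1312 + u(9)) = (3952 + 156)*(1312 + 9) = 4108*1321 = 5426668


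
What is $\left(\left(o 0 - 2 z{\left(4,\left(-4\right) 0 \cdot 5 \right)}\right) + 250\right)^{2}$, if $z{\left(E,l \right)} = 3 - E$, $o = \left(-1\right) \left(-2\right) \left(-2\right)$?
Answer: $63504$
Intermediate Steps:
$o = -4$ ($o = 2 \left(-2\right) = -4$)
$\left(\left(o 0 - 2 z{\left(4,\left(-4\right) 0 \cdot 5 \right)}\right) + 250\right)^{2} = \left(\left(\left(-4\right) 0 - 2 \left(3 - 4\right)\right) + 250\right)^{2} = \left(\left(0 - 2 \left(3 - 4\right)\right) + 250\right)^{2} = \left(\left(0 - -2\right) + 250\right)^{2} = \left(\left(0 + 2\right) + 250\right)^{2} = \left(2 + 250\right)^{2} = 252^{2} = 63504$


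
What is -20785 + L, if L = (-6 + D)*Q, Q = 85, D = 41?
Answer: -17810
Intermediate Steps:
L = 2975 (L = (-6 + 41)*85 = 35*85 = 2975)
-20785 + L = -20785 + 2975 = -17810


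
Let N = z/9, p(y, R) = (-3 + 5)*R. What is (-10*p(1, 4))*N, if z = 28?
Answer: -2240/9 ≈ -248.89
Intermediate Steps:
p(y, R) = 2*R
N = 28/9 ≈ 3.1111
(-10*p(1, 4))*N = -20*4*(28/9) = -10*8*(28/9) = -80*28/9 = -2240/9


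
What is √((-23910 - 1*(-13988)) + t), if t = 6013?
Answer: I*√3909 ≈ 62.522*I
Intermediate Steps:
√((-23910 - 1*(-13988)) + t) = √((-23910 - 1*(-13988)) + 6013) = √((-23910 + 13988) + 6013) = √(-9922 + 6013) = √(-3909) = I*√3909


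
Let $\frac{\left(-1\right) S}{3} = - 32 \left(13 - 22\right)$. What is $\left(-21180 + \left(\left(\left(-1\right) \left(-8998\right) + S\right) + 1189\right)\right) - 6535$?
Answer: $-18392$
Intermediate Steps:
$S = -864$ ($S = - 3 \left(- 32 \left(13 - 22\right)\right) = - 3 \left(\left(-32\right) \left(-9\right)\right) = \left(-3\right) 288 = -864$)
$\left(-21180 + \left(\left(\left(-1\right) \left(-8998\right) + S\right) + 1189\right)\right) - 6535 = \left(-21180 + \left(\left(\left(-1\right) \left(-8998\right) - 864\right) + 1189\right)\right) - 6535 = \left(-21180 + \left(\left(8998 - 864\right) + 1189\right)\right) - 6535 = \left(-21180 + \left(8134 + 1189\right)\right) - 6535 = \left(-21180 + 9323\right) - 6535 = -11857 - 6535 = -18392$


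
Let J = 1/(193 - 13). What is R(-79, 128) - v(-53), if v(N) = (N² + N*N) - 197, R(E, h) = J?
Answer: -975779/180 ≈ -5421.0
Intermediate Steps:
J = 1/180 ≈ 0.0055556
R(E, h) = 1/180
v(N) = -197 + 2*N² (v(N) = (N² + N²) - 197 = 2*N² - 197 = -197 + 2*N²)
R(-79, 128) - v(-53) = 1/180 - (-197 + 2*(-53)²) = 1/180 - (-197 + 2*2809) = 1/180 - (-197 + 5618) = 1/180 - 1*5421 = 1/180 - 5421 = -975779/180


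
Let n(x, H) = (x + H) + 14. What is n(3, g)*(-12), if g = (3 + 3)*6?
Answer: -636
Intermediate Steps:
g = 36 (g = 6*6 = 36)
n(x, H) = 14 + H + x (n(x, H) = (H + x) + 14 = 14 + H + x)
n(3, g)*(-12) = (14 + 36 + 3)*(-12) = 53*(-12) = -636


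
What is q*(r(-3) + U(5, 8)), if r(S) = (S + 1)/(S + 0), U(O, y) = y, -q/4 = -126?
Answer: 4368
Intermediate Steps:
q = 504 (q = -4*(-126) = 504)
r(S) = (1 + S)/S
q*(r(-3) + U(5, 8)) = 504*((1 - 3)/(-3) + 8) = 504*(-⅓*(-2) + 8) = 504*(⅔ + 8) = 504*(26/3) = 4368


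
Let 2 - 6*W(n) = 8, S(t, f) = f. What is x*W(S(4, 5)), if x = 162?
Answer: -162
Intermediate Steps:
W(n) = -1 (W(n) = 1/3 - 1/6*8 = 1/3 - 4/3 = -1)
x*W(S(4, 5)) = 162*(-1) = -162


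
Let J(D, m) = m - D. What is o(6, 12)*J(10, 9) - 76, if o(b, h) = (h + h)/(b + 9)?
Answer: -388/5 ≈ -77.600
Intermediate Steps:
o(b, h) = 2*h/(9 + b) (o(b, h) = (2*h)/(9 + b) = 2*h/(9 + b))
o(6, 12)*J(10, 9) - 76 = (2*12/(9 + 6))*(9 - 1*10) - 76 = (2*12/15)*(9 - 10) - 76 = (2*12*(1/15))*(-1) - 76 = (8/5)*(-1) - 76 = -8/5 - 76 = -388/5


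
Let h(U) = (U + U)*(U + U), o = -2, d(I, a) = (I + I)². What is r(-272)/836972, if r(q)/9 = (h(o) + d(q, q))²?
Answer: 197072069184/209243 ≈ 9.4183e+5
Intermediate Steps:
d(I, a) = 4*I² (d(I, a) = (2*I)² = 4*I²)
h(U) = 4*U² (h(U) = (2*U)*(2*U) = 4*U²)
r(q) = 9*(16 + 4*q²)² (r(q) = 9*(4*(-2)² + 4*q²)² = 9*(4*4 + 4*q²)² = 9*(16 + 4*q²)²)
r(-272)/836972 = (144*(4 + (-272)²)²)/836972 = (144*(4 + 73984)²)*(1/836972) = (144*73988²)*(1/836972) = (144*5474224144)*(1/836972) = 788288276736*(1/836972) = 197072069184/209243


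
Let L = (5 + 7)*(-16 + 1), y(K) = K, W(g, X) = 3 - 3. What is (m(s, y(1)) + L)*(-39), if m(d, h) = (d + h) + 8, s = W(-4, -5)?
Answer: 6669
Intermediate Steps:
W(g, X) = 0
s = 0
L = -180 (L = 12*(-15) = -180)
m(d, h) = 8 + d + h
(m(s, y(1)) + L)*(-39) = ((8 + 0 + 1) - 180)*(-39) = (9 - 180)*(-39) = -171*(-39) = 6669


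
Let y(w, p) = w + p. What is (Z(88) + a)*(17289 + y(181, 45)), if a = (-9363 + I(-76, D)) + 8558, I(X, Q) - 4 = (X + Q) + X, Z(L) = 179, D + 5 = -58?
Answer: -14660055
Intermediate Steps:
D = -63 (D = -5 - 58 = -63)
I(X, Q) = 4 + Q + 2*X (I(X, Q) = 4 + ((X + Q) + X) = 4 + ((Q + X) + X) = 4 + (Q + 2*X) = 4 + Q + 2*X)
y(w, p) = p + w
a = -1016 (a = (-9363 + (4 - 63 + 2*(-76))) + 8558 = (-9363 + (4 - 63 - 152)) + 8558 = (-9363 - 211) + 8558 = -9574 + 8558 = -1016)
(Z(88) + a)*(17289 + y(181, 45)) = (179 - 1016)*(17289 + (45 + 181)) = -837*(17289 + 226) = -837*17515 = -14660055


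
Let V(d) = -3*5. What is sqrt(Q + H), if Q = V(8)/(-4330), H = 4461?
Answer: sqrt(3345556314)/866 ≈ 66.791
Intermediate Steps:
V(d) = -15
Q = 3/866 (Q = -15/(-4330) = -15*(-1/4330) = 3/866 ≈ 0.0034642)
sqrt(Q + H) = sqrt(3/866 + 4461) = sqrt(3863229/866) = sqrt(3345556314)/866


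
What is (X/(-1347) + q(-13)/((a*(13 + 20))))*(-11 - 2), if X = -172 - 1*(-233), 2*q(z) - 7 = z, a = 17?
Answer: 165802/251889 ≈ 0.65823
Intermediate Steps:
q(z) = 7/2 + z/2
X = 61 (X = -172 + 233 = 61)
(X/(-1347) + q(-13)/((a*(13 + 20))))*(-11 - 2) = (61/(-1347) + (7/2 + (1/2)*(-13))/((17*(13 + 20))))*(-11 - 2) = (61*(-1/1347) + (7/2 - 13/2)/((17*33)))*(-13) = (-61/1347 - 3/561)*(-13) = (-61/1347 - 3*1/561)*(-13) = (-61/1347 - 1/187)*(-13) = -12754/251889*(-13) = 165802/251889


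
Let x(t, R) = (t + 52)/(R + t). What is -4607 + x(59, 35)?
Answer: -432947/94 ≈ -4605.8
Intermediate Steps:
x(t, R) = (52 + t)/(R + t)
-4607 + x(59, 35) = -4607 + (52 + 59)/(35 + 59) = -4607 + 111/94 = -432947/94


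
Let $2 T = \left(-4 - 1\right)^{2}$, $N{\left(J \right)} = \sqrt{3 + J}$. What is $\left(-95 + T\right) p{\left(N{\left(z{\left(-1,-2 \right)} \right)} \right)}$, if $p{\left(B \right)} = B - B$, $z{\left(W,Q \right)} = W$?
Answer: $0$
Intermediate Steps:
$T = \frac{25}{2}$ ($T = \frac{\left(-4 - 1\right)^{2}}{2} = \frac{\left(-5\right)^{2}}{2} = \frac{1}{2} \cdot 25 = \frac{25}{2} \approx 12.5$)
$p{\left(B \right)} = 0$
$\left(-95 + T\right) p{\left(N{\left(z{\left(-1,-2 \right)} \right)} \right)} = \left(-95 + \frac{25}{2}\right) 0 = \left(- \frac{165}{2}\right) 0 = 0$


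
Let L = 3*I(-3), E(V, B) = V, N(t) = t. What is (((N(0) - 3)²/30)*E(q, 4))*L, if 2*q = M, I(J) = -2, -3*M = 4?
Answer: 6/5 ≈ 1.2000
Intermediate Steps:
M = -4/3 (M = -⅓*4 = -4/3 ≈ -1.3333)
q = -⅔ (q = (½)*(-4/3) = -⅔ ≈ -0.66667)
L = -6 (L = 3*(-2) = -6)
(((N(0) - 3)²/30)*E(q, 4))*L = (((0 - 3)²/30)*(-⅔))*(-6) = (((-3)²*(1/30))*(-⅔))*(-6) = ((9*(1/30))*(-⅔))*(-6) = ((3/10)*(-⅔))*(-6) = -⅕*(-6) = 6/5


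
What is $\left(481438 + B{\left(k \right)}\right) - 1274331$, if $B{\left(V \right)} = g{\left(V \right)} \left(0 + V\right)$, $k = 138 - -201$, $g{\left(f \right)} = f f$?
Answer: $38165326$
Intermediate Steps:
$g{\left(f \right)} = f^{2}$
$k = 339$ ($k = 138 + 201 = 339$)
$B{\left(V \right)} = V^{3}$ ($B{\left(V \right)} = V^{2} \left(0 + V\right) = V^{2} V = V^{3}$)
$\left(481438 + B{\left(k \right)}\right) - 1274331 = \left(481438 + 339^{3}\right) - 1274331 = \left(481438 + 38958219\right) - 1274331 = 39439657 - 1274331 = 38165326$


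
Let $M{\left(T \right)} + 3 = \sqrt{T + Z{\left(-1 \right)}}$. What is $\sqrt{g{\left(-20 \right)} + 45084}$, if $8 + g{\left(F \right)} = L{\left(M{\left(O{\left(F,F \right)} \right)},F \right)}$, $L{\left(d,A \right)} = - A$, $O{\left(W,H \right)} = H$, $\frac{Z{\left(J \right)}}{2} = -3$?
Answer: $2 \sqrt{11274} \approx 212.36$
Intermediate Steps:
$Z{\left(J \right)} = -6$ ($Z{\left(J \right)} = 2 \left(-3\right) = -6$)
$M{\left(T \right)} = -3 + \sqrt{-6 + T}$ ($M{\left(T \right)} = -3 + \sqrt{T - 6} = -3 + \sqrt{-6 + T}$)
$g{\left(F \right)} = -8 - F$
$\sqrt{g{\left(-20 \right)} + 45084} = \sqrt{\left(-8 - -20\right) + 45084} = \sqrt{\left(-8 + 20\right) + 45084} = \sqrt{12 + 45084} = \sqrt{45096} = 2 \sqrt{11274}$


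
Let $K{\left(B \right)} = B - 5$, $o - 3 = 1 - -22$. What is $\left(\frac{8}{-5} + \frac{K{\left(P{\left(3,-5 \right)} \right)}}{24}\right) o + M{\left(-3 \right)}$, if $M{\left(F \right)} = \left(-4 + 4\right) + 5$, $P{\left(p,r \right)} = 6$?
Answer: $- \frac{2131}{60} \approx -35.517$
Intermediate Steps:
$o = 26$ ($o = 3 + \left(1 - -22\right) = 3 + \left(1 + 22\right) = 3 + 23 = 26$)
$K{\left(B \right)} = -5 + B$
$M{\left(F \right)} = 5$ ($M{\left(F \right)} = 0 + 5 = 5$)
$\left(\frac{8}{-5} + \frac{K{\left(P{\left(3,-5 \right)} \right)}}{24}\right) o + M{\left(-3 \right)} = \left(\frac{8}{-5} + \frac{-5 + 6}{24}\right) 26 + 5 = \left(8 \left(- \frac{1}{5}\right) + 1 \cdot \frac{1}{24}\right) 26 + 5 = \left(- \frac{8}{5} + \frac{1}{24}\right) 26 + 5 = \left(- \frac{187}{120}\right) 26 + 5 = - \frac{2431}{60} + 5 = - \frac{2131}{60}$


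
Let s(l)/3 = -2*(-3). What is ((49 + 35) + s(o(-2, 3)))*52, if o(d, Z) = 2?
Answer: 5304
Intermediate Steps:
s(l) = 18 (s(l) = 3*(-2*(-3)) = 3*6 = 18)
((49 + 35) + s(o(-2, 3)))*52 = ((49 + 35) + 18)*52 = (84 + 18)*52 = 102*52 = 5304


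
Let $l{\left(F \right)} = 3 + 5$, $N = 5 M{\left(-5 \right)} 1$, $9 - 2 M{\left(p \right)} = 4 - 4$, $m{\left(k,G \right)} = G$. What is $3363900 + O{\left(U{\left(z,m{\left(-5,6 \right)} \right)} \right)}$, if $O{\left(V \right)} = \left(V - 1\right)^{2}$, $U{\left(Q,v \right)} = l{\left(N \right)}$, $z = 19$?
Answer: $3363949$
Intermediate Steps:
$M{\left(p \right)} = \frac{9}{2}$ ($M{\left(p \right)} = \frac{9}{2} - \frac{4 - 4}{2} = \frac{9}{2} - 0 = \frac{9}{2} + 0 = \frac{9}{2}$)
$N = \frac{45}{2}$ ($N = 5 \cdot \frac{9}{2} \cdot 1 = \frac{45}{2} \cdot 1 = \frac{45}{2} \approx 22.5$)
$l{\left(F \right)} = 8$
$U{\left(Q,v \right)} = 8$
$O{\left(V \right)} = \left(-1 + V\right)^{2}$
$3363900 + O{\left(U{\left(z,m{\left(-5,6 \right)} \right)} \right)} = 3363900 + \left(-1 + 8\right)^{2} = 3363900 + 7^{2} = 3363900 + 49 = 3363949$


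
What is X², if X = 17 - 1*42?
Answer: 625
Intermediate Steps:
X = -25 (X = 17 - 42 = -25)
X² = (-25)² = 625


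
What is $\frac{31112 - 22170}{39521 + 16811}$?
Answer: $\frac{4471}{28166} \approx 0.15874$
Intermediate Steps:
$\frac{31112 - 22170}{39521 + 16811} = \frac{8942}{56332} = 8942 \cdot \frac{1}{56332} = \frac{4471}{28166}$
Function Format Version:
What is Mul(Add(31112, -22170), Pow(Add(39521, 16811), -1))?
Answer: Rational(4471, 28166) ≈ 0.15874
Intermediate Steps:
Mul(Add(31112, -22170), Pow(Add(39521, 16811), -1)) = Mul(8942, Pow(56332, -1)) = Mul(8942, Rational(1, 56332)) = Rational(4471, 28166)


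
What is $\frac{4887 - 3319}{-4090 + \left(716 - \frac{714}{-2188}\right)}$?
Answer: $- \frac{245056}{527257} \approx -0.46478$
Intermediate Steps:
$\frac{4887 - 3319}{-4090 + \left(716 - \frac{714}{-2188}\right)} = \frac{1568}{-4090 + \left(716 - - \frac{357}{1094}\right)} = \frac{1568}{-4090 + \left(716 + \frac{357}{1094}\right)} = \frac{1568}{-4090 + \frac{783661}{1094}} = \frac{1568}{- \frac{3690799}{1094}} = 1568 \left(- \frac{1094}{3690799}\right) = - \frac{245056}{527257}$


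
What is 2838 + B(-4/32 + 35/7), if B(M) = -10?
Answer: 2828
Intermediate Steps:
2838 + B(-4/32 + 35/7) = 2838 - 10 = 2828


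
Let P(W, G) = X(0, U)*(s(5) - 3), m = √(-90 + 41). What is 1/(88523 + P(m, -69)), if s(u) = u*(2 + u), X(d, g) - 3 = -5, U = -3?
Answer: 1/88459 ≈ 1.1305e-5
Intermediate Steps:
m = 7*I (m = √(-49) = 7*I ≈ 7.0*I)
X(d, g) = -2 (X(d, g) = 3 - 5 = -2)
P(W, G) = -64 (P(W, G) = -2*(5*(2 + 5) - 3) = -2*(5*7 - 3) = -2*(35 - 3) = -2*32 = -64)
1/(88523 + P(m, -69)) = 1/(88523 - 64) = 1/88459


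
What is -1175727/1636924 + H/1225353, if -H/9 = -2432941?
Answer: 11467391671575/668603244724 ≈ 17.151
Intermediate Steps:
H = 21896469 (H = -9*(-2432941) = 21896469)
-1175727/1636924 + H/1225353 = -1175727/1636924 + 21896469/1225353 = -1175727*1/1636924 + 21896469*(1/1225353) = -1175727/1636924 + 7298823/408451 = 11467391671575/668603244724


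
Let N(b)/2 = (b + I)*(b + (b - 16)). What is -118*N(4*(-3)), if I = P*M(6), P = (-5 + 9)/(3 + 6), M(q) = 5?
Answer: -830720/9 ≈ -92302.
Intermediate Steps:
P = 4/9 ≈ 0.44444
I = 20/9 (I = (4/9)*5 = 20/9 ≈ 2.2222)
N(b) = 2*(-16 + 2*b)*(20/9 + b) (N(b) = 2*((b + 20/9)*(b + (b - 16))) = 2*((20/9 + b)*(b + (-16 + b))) = 2*((20/9 + b)*(-16 + 2*b)) = 2*((-16 + 2*b)*(20/9 + b)) = 2*(-16 + 2*b)*(20/9 + b))
-118*N(4*(-3)) = -118*(-640/9 + 4*(4*(-3))**2 - 832*(-3)/9) = -118*(-640/9 + 4*(-12)**2 - 208/9*(-12)) = -118*(-640/9 + 4*144 + 832/3) = -118*(-640/9 + 576 + 832/3) = -118*7040/9 = -830720/9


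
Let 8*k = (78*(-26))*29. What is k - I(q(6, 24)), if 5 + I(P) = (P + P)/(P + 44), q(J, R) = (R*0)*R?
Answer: -14693/2 ≈ -7346.5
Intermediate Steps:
q(J, R) = 0 (q(J, R) = 0*R = 0)
k = -14703/2 (k = ((78*(-26))*29)/8 = (-2028*29)/8 = (⅛)*(-58812) = -14703/2 ≈ -7351.5)
I(P) = -5 + 2*P/(44 + P) (I(P) = -5 + (P + P)/(P + 44) = -5 + (2*P)/(44 + P) = -5 + 2*P/(44 + P))
k - I(q(6, 24)) = -14703/2 - (-220 - 3*0)/(44 + 0) = -14703/2 - (-220 + 0)/44 = -14703/2 - (-220)/44 = -14703/2 - 1*(-5) = -14703/2 + 5 = -14693/2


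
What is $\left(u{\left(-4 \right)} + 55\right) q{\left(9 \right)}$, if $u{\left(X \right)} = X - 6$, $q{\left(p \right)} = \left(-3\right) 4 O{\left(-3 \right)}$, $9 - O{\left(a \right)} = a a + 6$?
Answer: $3240$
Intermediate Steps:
$O{\left(a \right)} = 3 - a^{2}$ ($O{\left(a \right)} = 9 - \left(a a + 6\right) = 9 - \left(a^{2} + 6\right) = 9 - \left(6 + a^{2}\right) = 3 - a^{2}$)
$q{\left(p \right)} = 72$ ($q{\left(p \right)} = \left(-3\right) 4 \left(3 - \left(-3\right)^{2}\right) = - 12 \left(3 - 9\right) = \left(-12\right) \left(-6\right) = 72$)
$u{\left(X \right)} = -6 + X$
$\left(u{\left(-4 \right)} + 55\right) q{\left(9 \right)} = \left(\left(-6 - 4\right) + 55\right) 72 = \left(-10 + 55\right) 72 = 45 \cdot 72 = 3240$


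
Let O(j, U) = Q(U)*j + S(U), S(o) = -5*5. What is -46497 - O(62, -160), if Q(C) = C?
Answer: -36552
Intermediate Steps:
S(o) = -25
O(j, U) = -25 + U*j (O(j, U) = U*j - 25 = -25 + U*j)
-46497 - O(62, -160) = -46497 - (-25 - 160*62) = -46497 - (-25 - 9920) = -46497 - 1*(-9945) = -46497 + 9945 = -36552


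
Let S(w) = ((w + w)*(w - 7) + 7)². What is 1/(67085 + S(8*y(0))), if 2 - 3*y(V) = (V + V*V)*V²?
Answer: 81/5443294 ≈ 1.4881e-5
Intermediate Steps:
y(V) = ⅔ - V²*(V + V²)/3 (y(V) = ⅔ - (V + V*V)*V²/3 = ⅔ - (V + V²)*V²/3 = ⅔ - V²*(V + V²)/3)
S(w) = (7 + 2*w*(-7 + w))² (S(w) = ((2*w)*(-7 + w) + 7)² = (2*w*(-7 + w) + 7)² = (7 + 2*w*(-7 + w))²)
1/(67085 + S(8*y(0))) = 1/(67085 + (7 - 112*(⅔ - ⅓*0³ - ⅓*0⁴) + 2*(8*(⅔ - ⅓*0³ - ⅓*0⁴))²)²) = 1/(67085 + (7 - 112*(⅔ - ⅓*0 - ⅓*0) + 2*(8*(⅔ - ⅓*0 - ⅓*0))²)²) = 1/(67085 + (7 - 112*(⅔ + 0 + 0) + 2*(8*(⅔ + 0 + 0))²)²) = 1/(67085 + (7 - 112*2/3 + 2*(8*(⅔))²)²) = 1/(67085 + (7 - 14*16/3 + 2*(16/3)²)²) = 1/(67085 + (7 - 224/3 + 2*(256/9))²) = 1/(67085 + (7 - 224/3 + 512/9)²) = 1/(67085 + (-97/9)²) = 1/(67085 + 9409/81) = 1/(5443294/81) = 81/5443294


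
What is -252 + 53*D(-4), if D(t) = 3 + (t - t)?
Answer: -93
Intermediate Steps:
D(t) = 3 (D(t) = 3 + 0 = 3)
-252 + 53*D(-4) = -252 + 53*3 = -252 + 159 = -93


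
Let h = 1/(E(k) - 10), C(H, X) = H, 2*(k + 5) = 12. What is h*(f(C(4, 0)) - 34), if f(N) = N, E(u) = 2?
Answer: 15/4 ≈ 3.7500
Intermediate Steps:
k = 1 (k = -5 + (1/2)*12 = -5 + 6 = 1)
h = -1/8 (h = 1/(2 - 10) = 1/(-8) = -1/8 ≈ -0.12500)
h*(f(C(4, 0)) - 34) = -(4 - 34)/8 = -1/8*(-30) = 15/4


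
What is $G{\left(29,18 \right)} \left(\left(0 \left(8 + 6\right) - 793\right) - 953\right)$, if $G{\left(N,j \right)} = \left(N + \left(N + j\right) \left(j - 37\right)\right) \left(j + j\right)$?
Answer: $54307584$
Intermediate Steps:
$G{\left(N,j \right)} = 2 j \left(N + \left(-37 + j\right) \left(N + j\right)\right)$ ($G{\left(N,j \right)} = \left(N + \left(N + j\right) \left(-37 + j\right)\right) 2 j = \left(N + \left(-37 + j\right) \left(N + j\right)\right) 2 j = 2 j \left(N + \left(-37 + j\right) \left(N + j\right)\right)$)
$G{\left(29,18 \right)} \left(\left(0 \left(8 + 6\right) - 793\right) - 953\right) = 2 \cdot 18 \left(18^{2} - 666 - 1044 + 29 \cdot 18\right) \left(\left(0 \left(8 + 6\right) - 793\right) - 953\right) = 2 \cdot 18 \left(324 - 666 - 1044 + 522\right) \left(\left(0 \cdot 14 - 793\right) - 953\right) = 2 \cdot 18 \left(-864\right) \left(\left(0 - 793\right) - 953\right) = - 31104 \left(-793 - 953\right) = \left(-31104\right) \left(-1746\right) = 54307584$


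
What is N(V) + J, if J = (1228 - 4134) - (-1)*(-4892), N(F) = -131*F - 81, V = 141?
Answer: -26350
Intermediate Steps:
N(F) = -81 - 131*F
J = -7798 (J = -2906 - 1*4892 = -2906 - 4892 = -7798)
N(V) + J = (-81 - 131*141) - 7798 = (-81 - 18471) - 7798 = -18552 - 7798 = -26350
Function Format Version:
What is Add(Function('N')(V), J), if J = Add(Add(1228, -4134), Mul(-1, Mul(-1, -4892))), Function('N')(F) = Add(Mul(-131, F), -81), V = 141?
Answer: -26350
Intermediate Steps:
Function('N')(F) = Add(-81, Mul(-131, F))
J = -7798 (J = Add(-2906, Mul(-1, 4892)) = Add(-2906, -4892) = -7798)
Add(Function('N')(V), J) = Add(Add(-81, Mul(-131, 141)), -7798) = Add(Add(-81, -18471), -7798) = Add(-18552, -7798) = -26350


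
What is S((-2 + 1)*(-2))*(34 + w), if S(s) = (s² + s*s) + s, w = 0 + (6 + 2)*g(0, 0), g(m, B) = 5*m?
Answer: 340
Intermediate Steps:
w = 0 (w = 0 + (6 + 2)*(5*0) = 0 + 8*0 = 0 + 0 = 0)
S(s) = s + 2*s² (S(s) = (s² + s²) + s = 2*s² + s = s + 2*s²)
S((-2 + 1)*(-2))*(34 + w) = (((-2 + 1)*(-2))*(1 + 2*((-2 + 1)*(-2))))*(34 + 0) = ((-1*(-2))*(1 + 2*(-1*(-2))))*34 = (2*(1 + 2*2))*34 = (2*(1 + 4))*34 = (2*5)*34 = 10*34 = 340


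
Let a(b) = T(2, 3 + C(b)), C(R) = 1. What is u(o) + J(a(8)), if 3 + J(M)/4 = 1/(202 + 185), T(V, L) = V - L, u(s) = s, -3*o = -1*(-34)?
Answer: -9026/387 ≈ -23.323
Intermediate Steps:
o = -34/3 (o = -(-1)*(-34)/3 = -⅓*34 = -34/3 ≈ -11.333)
a(b) = -2 (a(b) = 2 - (3 + 1) = 2 - 1*4 = 2 - 4 = -2)
J(M) = -4640/387 (J(M) = -12 + 4/(202 + 185) = -12 + 4/387 = -4640/387)
u(o) + J(a(8)) = -34/3 - 4640/387 = -9026/387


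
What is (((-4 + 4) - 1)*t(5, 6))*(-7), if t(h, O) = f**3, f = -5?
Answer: -875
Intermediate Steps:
t(h, O) = -125 (t(h, O) = (-5)**3 = -125)
(((-4 + 4) - 1)*t(5, 6))*(-7) = (((-4 + 4) - 1)*(-125))*(-7) = ((0 - 1)*(-125))*(-7) = -1*(-125)*(-7) = 125*(-7) = -875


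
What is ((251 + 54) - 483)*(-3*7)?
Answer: 3738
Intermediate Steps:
((251 + 54) - 483)*(-3*7) = (305 - 483)*(-21) = -178*(-21) = 3738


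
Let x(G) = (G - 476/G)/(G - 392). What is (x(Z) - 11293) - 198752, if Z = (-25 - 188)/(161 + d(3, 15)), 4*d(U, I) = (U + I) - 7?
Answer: -11525504843519/54871356 ≈ -2.1005e+5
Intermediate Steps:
d(U, I) = -7/4 + I/4 + U/4 (d(U, I) = ((U + I) - 7)/4 = ((I + U) - 7)/4 = (-7 + I + U)/4 = -7/4 + I/4 + U/4)
Z = -852/655 (Z = (-25 - 188)/(161 + (-7/4 + (1/4)*15 + (1/4)*3)) = -213/(161 + (-7/4 + 15/4 + 3/4)) = -213/(161 + 11/4) = -213/655/4 = -213*4/655 = -852/655 ≈ -1.3008)
x(G) = (G - 476/G)/(-392 + G)
(x(Z) - 11293) - 198752 = ((-476 + (-852/655)**2)/((-852/655)*(-392 - 852/655)) - 11293) - 198752 = (-655*(-476 + 725904/429025)/(852*(-257612/655)) - 11293) - 198752 = (-655/852*(-655/257612)*(-203489996/429025) - 11293) - 198752 = (-50872499/54871356 - 11293) - 198752 = -619713095807/54871356 - 198752 = -11525504843519/54871356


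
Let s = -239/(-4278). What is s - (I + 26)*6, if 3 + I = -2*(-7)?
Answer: -949477/4278 ≈ -221.94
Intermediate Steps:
s = 239/4278 (s = -239*(-1/4278) = 239/4278 ≈ 0.055867)
I = 11 (I = -3 - 2*(-7) = -3 + 14 = 11)
s - (I + 26)*6 = 239/4278 - (11 + 26)*6 = 239/4278 - 37*6 = 239/4278 - 1*222 = 239/4278 - 222 = -949477/4278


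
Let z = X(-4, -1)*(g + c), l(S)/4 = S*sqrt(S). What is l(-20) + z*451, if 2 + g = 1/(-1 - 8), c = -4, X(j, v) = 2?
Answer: -49610/9 - 160*I*sqrt(5) ≈ -5512.2 - 357.77*I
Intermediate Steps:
g = -19/9 (g = -2 + 1/(-1 - 8) = -2 + 1/(-9) = -2 - 1/9 = -19/9 ≈ -2.1111)
l(S) = 4*S**(3/2) (l(S) = 4*(S*sqrt(S)) = 4*S**(3/2))
z = -110/9 (z = 2*(-19/9 - 4) = 2*(-55/9) = -110/9 ≈ -12.222)
l(-20) + z*451 = 4*(-20)**(3/2) - 110/9*451 = 4*(-40*I*sqrt(5)) - 49610/9 = -160*I*sqrt(5) - 49610/9 = -49610/9 - 160*I*sqrt(5)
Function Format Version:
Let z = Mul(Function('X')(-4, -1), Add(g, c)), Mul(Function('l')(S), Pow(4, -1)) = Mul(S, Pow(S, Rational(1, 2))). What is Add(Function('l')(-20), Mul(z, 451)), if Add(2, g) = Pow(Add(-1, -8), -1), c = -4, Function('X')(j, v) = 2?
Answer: Add(Rational(-49610, 9), Mul(-160, I, Pow(5, Rational(1, 2)))) ≈ Add(-5512.2, Mul(-357.77, I))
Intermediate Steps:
g = Rational(-19, 9) (g = Add(-2, Pow(Add(-1, -8), -1)) = Add(-2, Pow(-9, -1)) = Add(-2, Rational(-1, 9)) = Rational(-19, 9) ≈ -2.1111)
Function('l')(S) = Mul(4, Pow(S, Rational(3, 2))) (Function('l')(S) = Mul(4, Mul(S, Pow(S, Rational(1, 2)))) = Mul(4, Pow(S, Rational(3, 2))))
z = Rational(-110, 9) (z = Mul(2, Add(Rational(-19, 9), -4)) = Mul(2, Rational(-55, 9)) = Rational(-110, 9) ≈ -12.222)
Add(Function('l')(-20), Mul(z, 451)) = Add(Mul(4, Pow(-20, Rational(3, 2))), Mul(Rational(-110, 9), 451)) = Add(Mul(4, Mul(-40, I, Pow(5, Rational(1, 2)))), Rational(-49610, 9)) = Add(Mul(-160, I, Pow(5, Rational(1, 2))), Rational(-49610, 9)) = Add(Rational(-49610, 9), Mul(-160, I, Pow(5, Rational(1, 2))))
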